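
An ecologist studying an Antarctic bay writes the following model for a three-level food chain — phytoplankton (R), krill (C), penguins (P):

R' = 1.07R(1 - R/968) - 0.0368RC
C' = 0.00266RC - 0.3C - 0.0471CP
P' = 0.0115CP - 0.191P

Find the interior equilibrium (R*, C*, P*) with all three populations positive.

R* ≈ 415, C* ≈ 16.6, P* ≈ 17.1

From dP/dt = 0: 0.0115C* = 0.191, so C* = 16.6.
From dR/dt = 0: 1.07(1 - R*/968) = 0.0368·16.6, giving R* = 968·(1 - 0.571) = 415.
From dC/dt = 0: 0.00266·415 - 0.3 = 0.0471P*, so P* = 0.804/0.0471 = 17.1.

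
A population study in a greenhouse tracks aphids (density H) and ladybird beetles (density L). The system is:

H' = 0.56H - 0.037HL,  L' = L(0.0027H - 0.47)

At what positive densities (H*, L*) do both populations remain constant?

H* ≈ 174, L* ≈ 15.1

Set dL/dt = 0 with L > 0: 0.0027H - 0.47 = 0, so H* = 0.47/0.0027 = 174.
Set dH/dt = 0 with H > 0: 0.56 - 0.037L = 0, so L* = 0.56/0.037 = 15.1.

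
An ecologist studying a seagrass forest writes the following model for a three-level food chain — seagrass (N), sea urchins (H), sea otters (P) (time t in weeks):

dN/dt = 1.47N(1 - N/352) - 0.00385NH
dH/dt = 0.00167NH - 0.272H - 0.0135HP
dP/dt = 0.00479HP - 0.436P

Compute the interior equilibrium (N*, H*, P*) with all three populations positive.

N* ≈ 268, H* ≈ 91, P* ≈ 13

From dP/dt = 0: 0.00479H* = 0.436, so H* = 91.
From dN/dt = 0: 1.47(1 - N*/352) = 0.00385·91, giving N* = 352·(1 - 0.238) = 268.
From dH/dt = 0: 0.00167·268 - 0.272 = 0.0135P*, so P* = 0.176/0.0135 = 13.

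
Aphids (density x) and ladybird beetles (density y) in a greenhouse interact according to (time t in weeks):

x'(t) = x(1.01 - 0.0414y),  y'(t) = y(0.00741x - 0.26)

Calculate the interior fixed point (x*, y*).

Set dy/dt = 0 with y > 0: 0.00741x - 0.26 = 0, so x* = 0.26/0.00741 = 35.1.
Set dx/dt = 0 with x > 0: 1.01 - 0.0414y = 0, so y* = 1.01/0.0414 = 24.4.

x* ≈ 35.1, y* ≈ 24.4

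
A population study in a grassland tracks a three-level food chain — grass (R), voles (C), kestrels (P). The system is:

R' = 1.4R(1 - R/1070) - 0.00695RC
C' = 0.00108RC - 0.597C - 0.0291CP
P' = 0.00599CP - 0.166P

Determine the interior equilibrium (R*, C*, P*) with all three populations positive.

R* ≈ 923, C* ≈ 27.7, P* ≈ 13.7

From dP/dt = 0: 0.00599C* = 0.166, so C* = 27.7.
From dR/dt = 0: 1.4(1 - R*/1070) = 0.00695·27.7, giving R* = 1070·(1 - 0.138) = 923.
From dC/dt = 0: 0.00108·923 - 0.597 = 0.0291P*, so P* = 0.4/0.0291 = 13.7.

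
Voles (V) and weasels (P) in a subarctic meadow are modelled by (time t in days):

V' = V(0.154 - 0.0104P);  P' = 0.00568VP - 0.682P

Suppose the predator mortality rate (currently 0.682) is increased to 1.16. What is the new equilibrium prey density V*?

V* ≈ 204

At the interior fixed point, setting dP/dt = 0 with P > 0 fixes V* = (predator death rate)/(VP coefficient) — independent of the other coefficients.
With the change, V* = 1.16/0.00568 = 204; it rises from 120.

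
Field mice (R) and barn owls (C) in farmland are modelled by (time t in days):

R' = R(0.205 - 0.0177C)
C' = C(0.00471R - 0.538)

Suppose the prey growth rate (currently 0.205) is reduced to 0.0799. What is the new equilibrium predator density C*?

At the interior fixed point, setting dR/dt = 0 with R > 0 fixes C* = (prey growth rate)/(RC coefficient) — independent of the other coefficients.
With the change, C* = 0.0799/0.0177 = 4.51; it falls from 11.6.

C* ≈ 4.51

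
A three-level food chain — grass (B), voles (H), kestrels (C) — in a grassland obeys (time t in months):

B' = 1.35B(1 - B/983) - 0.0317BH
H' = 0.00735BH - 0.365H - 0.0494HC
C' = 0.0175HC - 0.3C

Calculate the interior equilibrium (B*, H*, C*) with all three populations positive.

B* ≈ 587, H* ≈ 17.1, C* ≈ 80

From dC/dt = 0: 0.0175H* = 0.3, so H* = 17.1.
From dB/dt = 0: 1.35(1 - B*/983) = 0.0317·17.1, giving B* = 983·(1 - 0.403) = 587.
From dH/dt = 0: 0.00735·587 - 0.365 = 0.0494C*, so C* = 3.95/0.0494 = 80.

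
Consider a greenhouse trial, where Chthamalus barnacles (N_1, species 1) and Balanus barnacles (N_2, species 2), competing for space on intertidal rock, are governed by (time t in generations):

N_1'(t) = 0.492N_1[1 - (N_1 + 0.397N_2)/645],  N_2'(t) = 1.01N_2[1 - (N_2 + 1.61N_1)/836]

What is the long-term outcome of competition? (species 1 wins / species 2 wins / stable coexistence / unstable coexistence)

Compare the nullcline intercepts: K1/α12 = 645/0.397 = 1620 > K2 = 836; K2/α21 = 836/1.61 = 519 < K1 = 645.
Since the inequalities point opposite ways, species 1 can invade but species 2 cannot.

species 1 excludes species 2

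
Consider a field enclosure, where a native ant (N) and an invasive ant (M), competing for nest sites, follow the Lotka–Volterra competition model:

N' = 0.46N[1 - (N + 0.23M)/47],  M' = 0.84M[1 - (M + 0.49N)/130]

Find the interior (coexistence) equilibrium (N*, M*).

Setting both brackets to zero gives the nullclines N + 0.23M = 47 and 0.49N + M = 130.
Substituting M = 130 - 0.49N into the first: N(1 - 0.23·0.49) = 47 - 0.23·130.
So N* = 17.1/0.887 = 19.3, and then M* = 130 - 0.49·19.3 = 121.

N* ≈ 19.3, M* ≈ 121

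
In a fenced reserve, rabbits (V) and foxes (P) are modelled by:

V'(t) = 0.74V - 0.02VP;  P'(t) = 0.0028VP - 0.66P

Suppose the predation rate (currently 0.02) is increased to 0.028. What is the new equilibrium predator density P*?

At the interior fixed point, setting dV/dt = 0 with V > 0 fixes P* = (prey growth rate)/(VP coefficient) — independent of the other coefficients.
With the change, P* = 0.74/0.028 = 26.4; it falls from 37.

P* ≈ 26.4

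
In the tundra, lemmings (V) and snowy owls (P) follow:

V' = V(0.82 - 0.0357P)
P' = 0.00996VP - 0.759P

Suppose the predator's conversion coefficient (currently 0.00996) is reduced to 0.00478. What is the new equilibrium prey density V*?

At the interior fixed point, setting dP/dt = 0 with P > 0 fixes V* = (predator death rate)/(VP coefficient) — independent of the other coefficients.
With the change, V* = 0.759/0.00478 = 159; it rises from 76.2.

V* ≈ 159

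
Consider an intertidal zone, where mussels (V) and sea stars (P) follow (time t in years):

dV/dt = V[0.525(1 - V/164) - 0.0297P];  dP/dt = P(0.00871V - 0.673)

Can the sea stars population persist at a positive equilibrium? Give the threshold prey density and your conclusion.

The predator equation gives dP/dt > 0 only when V > 0.673/0.00871 = 77.3.
Without the predator, V → K = 164. Since 164 > 77.3, the predator can invade and persist.

Threshold V = 77.3; K > 77.3, so yes, the predator persists.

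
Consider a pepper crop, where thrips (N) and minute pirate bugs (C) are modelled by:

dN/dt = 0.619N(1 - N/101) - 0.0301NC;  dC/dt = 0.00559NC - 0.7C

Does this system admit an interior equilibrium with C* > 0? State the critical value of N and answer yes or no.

The predator equation gives dC/dt > 0 only when N > 0.7/0.00559 = 125.
Without the predator, N → K = 101. Since 101 < 125, the predator cannot invade.

Threshold N = 125; K < 125, so no, the predator goes extinct.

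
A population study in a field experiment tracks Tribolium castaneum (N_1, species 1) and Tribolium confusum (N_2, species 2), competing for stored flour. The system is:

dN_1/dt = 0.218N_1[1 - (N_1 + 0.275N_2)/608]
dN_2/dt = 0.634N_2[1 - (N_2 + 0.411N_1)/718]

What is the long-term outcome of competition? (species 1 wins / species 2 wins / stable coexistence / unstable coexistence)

Compare the nullcline intercepts: K1/α12 = 608/0.275 = 2210 > K2 = 718; K2/α21 = 718/0.411 = 1750 > K1 = 608.
Since both inequalities hold, each species can invade when rare, so the interior equilibrium is stable.

stable coexistence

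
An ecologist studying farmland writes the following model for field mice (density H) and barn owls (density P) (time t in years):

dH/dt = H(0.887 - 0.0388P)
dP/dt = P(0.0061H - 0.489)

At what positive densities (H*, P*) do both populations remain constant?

H* ≈ 80.2, P* ≈ 22.9

Set dP/dt = 0 with P > 0: 0.0061H - 0.489 = 0, so H* = 0.489/0.0061 = 80.2.
Set dH/dt = 0 with H > 0: 0.887 - 0.0388P = 0, so P* = 0.887/0.0388 = 22.9.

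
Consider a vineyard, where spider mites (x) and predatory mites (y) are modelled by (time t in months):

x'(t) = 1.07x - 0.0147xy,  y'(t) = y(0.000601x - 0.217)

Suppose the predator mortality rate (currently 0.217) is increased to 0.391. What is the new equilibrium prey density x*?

At the interior fixed point, setting dy/dt = 0 with y > 0 fixes x* = (predator death rate)/(xy coefficient) — independent of the other coefficients.
With the change, x* = 0.391/0.000601 = 651; it rises from 361.

x* ≈ 651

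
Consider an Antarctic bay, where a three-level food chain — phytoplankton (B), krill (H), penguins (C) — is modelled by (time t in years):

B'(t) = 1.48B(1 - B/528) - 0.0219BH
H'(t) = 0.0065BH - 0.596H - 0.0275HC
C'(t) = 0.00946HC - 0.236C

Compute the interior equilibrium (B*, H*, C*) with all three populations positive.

B* ≈ 333, H* ≈ 24.9, C* ≈ 57.1

From dC/dt = 0: 0.00946H* = 0.236, so H* = 24.9.
From dB/dt = 0: 1.48(1 - B*/528) = 0.0219·24.9, giving B* = 528·(1 - 0.369) = 333.
From dH/dt = 0: 0.0065·333 - 0.596 = 0.0275C*, so C* = 1.57/0.0275 = 57.1.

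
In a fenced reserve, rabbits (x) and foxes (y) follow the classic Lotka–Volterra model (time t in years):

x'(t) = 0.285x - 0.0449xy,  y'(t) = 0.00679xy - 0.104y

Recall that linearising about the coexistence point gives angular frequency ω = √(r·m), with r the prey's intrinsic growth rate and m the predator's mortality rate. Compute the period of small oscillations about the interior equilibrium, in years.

Here r = 0.285 and m = 0.104, so r·m = 0.0296.
ω = √0.0296 = 0.172 per year, hence T = 2π/ω ≈ 36.5 years.

T ≈ 36.5 years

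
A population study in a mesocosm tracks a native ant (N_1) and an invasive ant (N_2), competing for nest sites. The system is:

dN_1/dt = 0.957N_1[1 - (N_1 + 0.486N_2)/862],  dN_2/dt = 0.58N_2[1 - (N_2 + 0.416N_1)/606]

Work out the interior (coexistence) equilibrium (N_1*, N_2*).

Setting both brackets to zero gives the nullclines N_1 + 0.486N_2 = 862 and 0.416N_1 + N_2 = 606.
Substituting N_2 = 606 - 0.416N_1 into the first: N_1(1 - 0.486·0.416) = 862 - 0.486·606.
So N_1* = 567/0.798 = 711, and then N_2* = 606 - 0.416·711 = 310.

N_1* ≈ 711, N_2* ≈ 310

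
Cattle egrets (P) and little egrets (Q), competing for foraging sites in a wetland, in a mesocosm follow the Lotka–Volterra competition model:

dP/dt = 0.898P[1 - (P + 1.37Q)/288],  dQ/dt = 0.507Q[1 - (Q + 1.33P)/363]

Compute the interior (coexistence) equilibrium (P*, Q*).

Setting both brackets to zero gives the nullclines P + 1.37Q = 288 and 1.33P + Q = 363.
Substituting Q = 363 - 1.33P into the first: P(1 - 1.37·1.33) = 288 - 1.37·363.
So P* = -209/-0.822 = 255, and then Q* = 363 - 1.33·255 = 24.4.

P* ≈ 255, Q* ≈ 24.4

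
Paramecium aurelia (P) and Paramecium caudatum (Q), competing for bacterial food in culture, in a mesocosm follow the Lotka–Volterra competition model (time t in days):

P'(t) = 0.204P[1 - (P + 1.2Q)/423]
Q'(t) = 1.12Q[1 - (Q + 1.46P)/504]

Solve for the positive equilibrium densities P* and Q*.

Setting both brackets to zero gives the nullclines P + 1.2Q = 423 and 1.46P + Q = 504.
Substituting Q = 504 - 1.46P into the first: P(1 - 1.2·1.46) = 423 - 1.2·504.
So P* = -182/-0.752 = 242, and then Q* = 504 - 1.46·242 = 151.

P* ≈ 242, Q* ≈ 151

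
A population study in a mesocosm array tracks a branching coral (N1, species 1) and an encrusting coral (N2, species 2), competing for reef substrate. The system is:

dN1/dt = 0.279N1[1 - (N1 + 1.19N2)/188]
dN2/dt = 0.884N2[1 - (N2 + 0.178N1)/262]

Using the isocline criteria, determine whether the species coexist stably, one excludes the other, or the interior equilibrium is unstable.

species 2 excludes species 1

Compare the nullcline intercepts: K1/α12 = 188/1.19 = 158 < K2 = 262; K2/α21 = 262/0.178 = 1470 > K1 = 188.
Since the inequalities point opposite ways, species 2 can invade but species 1 cannot.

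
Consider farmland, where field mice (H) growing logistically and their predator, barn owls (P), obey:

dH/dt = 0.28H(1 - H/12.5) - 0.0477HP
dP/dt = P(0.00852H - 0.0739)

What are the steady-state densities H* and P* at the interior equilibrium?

From dP/dt = 0 with P > 0: 0.00852H* = 0.0739, so H* = 8.67.
Substitute into dH/dt = 0: 0.28(1 - 8.67/12.5) = 0.0477P*.
The bracket is 0.306, giving P* = 0.0857/0.0477 = 1.8.

H* ≈ 8.67, P* ≈ 1.8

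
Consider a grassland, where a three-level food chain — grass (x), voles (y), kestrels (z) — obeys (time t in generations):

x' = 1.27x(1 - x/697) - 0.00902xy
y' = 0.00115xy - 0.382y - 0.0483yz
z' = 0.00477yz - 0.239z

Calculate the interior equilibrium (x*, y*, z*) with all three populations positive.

From dz/dt = 0: 0.00477y* = 0.239, so y* = 50.1.
From dx/dt = 0: 1.27(1 - x*/697) = 0.00902·50.1, giving x* = 697·(1 - 0.356) = 449.
From dy/dt = 0: 0.00115·449 - 0.382 = 0.0483z*, so z* = 0.134/0.0483 = 2.78.

x* ≈ 449, y* ≈ 50.1, z* ≈ 2.78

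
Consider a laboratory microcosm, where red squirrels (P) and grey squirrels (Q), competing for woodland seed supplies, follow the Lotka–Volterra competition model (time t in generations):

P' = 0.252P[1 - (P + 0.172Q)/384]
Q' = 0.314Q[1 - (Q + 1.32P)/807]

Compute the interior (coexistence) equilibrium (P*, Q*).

Setting both brackets to zero gives the nullclines P + 0.172Q = 384 and 1.32P + Q = 807.
Substituting Q = 807 - 1.32P into the first: P(1 - 0.172·1.32) = 384 - 0.172·807.
So P* = 245/0.773 = 317, and then Q* = 807 - 1.32·317 = 388.

P* ≈ 317, Q* ≈ 388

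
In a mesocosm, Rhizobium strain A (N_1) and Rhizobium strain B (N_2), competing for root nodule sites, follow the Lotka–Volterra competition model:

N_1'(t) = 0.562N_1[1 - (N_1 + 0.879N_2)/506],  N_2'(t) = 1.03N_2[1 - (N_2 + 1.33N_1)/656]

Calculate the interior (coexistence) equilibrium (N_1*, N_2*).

Setting both brackets to zero gives the nullclines N_1 + 0.879N_2 = 506 and 1.33N_1 + N_2 = 656.
Substituting N_2 = 656 - 1.33N_1 into the first: N_1(1 - 0.879·1.33) = 506 - 0.879·656.
So N_1* = -70.6/-0.169 = 418, and then N_2* = 656 - 1.33·418 = 100.

N_1* ≈ 418, N_2* ≈ 100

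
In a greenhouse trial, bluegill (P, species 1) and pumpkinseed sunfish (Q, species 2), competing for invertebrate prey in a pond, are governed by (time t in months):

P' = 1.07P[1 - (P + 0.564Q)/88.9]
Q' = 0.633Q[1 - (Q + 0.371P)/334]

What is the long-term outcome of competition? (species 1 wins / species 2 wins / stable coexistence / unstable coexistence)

Compare the nullcline intercepts: K1/α12 = 88.9/0.564 = 158 < K2 = 334; K2/α21 = 334/0.371 = 900 > K1 = 88.9.
Since the inequalities point opposite ways, species 2 can invade but species 1 cannot.

species 2 excludes species 1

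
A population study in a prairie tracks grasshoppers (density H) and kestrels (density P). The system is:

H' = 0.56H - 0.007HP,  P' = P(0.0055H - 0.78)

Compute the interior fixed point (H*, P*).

Set dP/dt = 0 with P > 0: 0.0055H - 0.78 = 0, so H* = 0.78/0.0055 = 142.
Set dH/dt = 0 with H > 0: 0.56 - 0.007P = 0, so P* = 0.56/0.007 = 80.

H* ≈ 142, P* ≈ 80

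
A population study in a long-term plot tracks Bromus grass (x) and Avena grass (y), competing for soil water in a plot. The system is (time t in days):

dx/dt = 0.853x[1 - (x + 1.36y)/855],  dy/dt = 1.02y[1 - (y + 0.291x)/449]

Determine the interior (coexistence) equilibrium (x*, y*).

Setting both brackets to zero gives the nullclines x + 1.36y = 855 and 0.291x + y = 449.
Substituting y = 449 - 0.291x into the first: x(1 - 1.36·0.291) = 855 - 1.36·449.
So x* = 244/0.604 = 404, and then y* = 449 - 0.291·404 = 331.

x* ≈ 404, y* ≈ 331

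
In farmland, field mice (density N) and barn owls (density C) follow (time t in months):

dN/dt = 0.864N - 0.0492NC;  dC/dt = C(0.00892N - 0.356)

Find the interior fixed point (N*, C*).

Set dC/dt = 0 with C > 0: 0.00892N - 0.356 = 0, so N* = 0.356/0.00892 = 39.9.
Set dN/dt = 0 with N > 0: 0.864 - 0.0492C = 0, so C* = 0.864/0.0492 = 17.6.

N* ≈ 39.9, C* ≈ 17.6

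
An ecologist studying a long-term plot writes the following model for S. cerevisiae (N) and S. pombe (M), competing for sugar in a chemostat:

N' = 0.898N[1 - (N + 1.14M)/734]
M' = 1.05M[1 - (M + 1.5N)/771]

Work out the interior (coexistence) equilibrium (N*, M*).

Setting both brackets to zero gives the nullclines N + 1.14M = 734 and 1.5N + M = 771.
Substituting M = 771 - 1.5N into the first: N(1 - 1.14·1.5) = 734 - 1.14·771.
So N* = -145/-0.71 = 204, and then M* = 771 - 1.5·204 = 465.

N* ≈ 204, M* ≈ 465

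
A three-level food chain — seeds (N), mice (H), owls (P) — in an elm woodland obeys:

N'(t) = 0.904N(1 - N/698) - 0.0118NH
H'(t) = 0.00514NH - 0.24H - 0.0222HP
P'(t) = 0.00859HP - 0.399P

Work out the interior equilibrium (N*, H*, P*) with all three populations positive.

From dP/dt = 0: 0.00859H* = 0.399, so H* = 46.4.
From dN/dt = 0: 0.904(1 - N*/698) = 0.0118·46.4, giving N* = 698·(1 - 0.606) = 275.
From dH/dt = 0: 0.00514·275 - 0.24 = 0.0222P*, so P* = 1.17/0.0222 = 52.8.

N* ≈ 275, H* ≈ 46.4, P* ≈ 52.8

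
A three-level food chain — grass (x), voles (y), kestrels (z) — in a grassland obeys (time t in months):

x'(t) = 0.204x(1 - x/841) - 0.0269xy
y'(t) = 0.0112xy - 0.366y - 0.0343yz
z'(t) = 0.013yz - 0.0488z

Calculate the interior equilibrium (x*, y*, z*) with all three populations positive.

x* ≈ 425, y* ≈ 3.75, z* ≈ 128

From dz/dt = 0: 0.013y* = 0.0488, so y* = 3.75.
From dx/dt = 0: 0.204(1 - x*/841) = 0.0269·3.75, giving x* = 841·(1 - 0.495) = 425.
From dy/dt = 0: 0.0112·425 - 0.366 = 0.0343z*, so z* = 4.39/0.0343 = 128.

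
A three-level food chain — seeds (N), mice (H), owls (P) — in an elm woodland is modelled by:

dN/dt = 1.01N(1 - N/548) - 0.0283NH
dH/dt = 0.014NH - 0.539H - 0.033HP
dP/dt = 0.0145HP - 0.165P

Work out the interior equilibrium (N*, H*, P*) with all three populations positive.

N* ≈ 373, H* ≈ 11.4, P* ≈ 142

From dP/dt = 0: 0.0145H* = 0.165, so H* = 11.4.
From dN/dt = 0: 1.01(1 - N*/548) = 0.0283·11.4, giving N* = 548·(1 - 0.319) = 373.
From dH/dt = 0: 0.014·373 - 0.539 = 0.033P*, so P* = 4.69/0.033 = 142.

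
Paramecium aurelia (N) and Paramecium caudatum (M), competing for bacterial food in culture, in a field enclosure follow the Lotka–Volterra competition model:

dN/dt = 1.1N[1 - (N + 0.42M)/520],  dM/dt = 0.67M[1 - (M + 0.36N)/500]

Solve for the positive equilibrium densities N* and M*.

N* ≈ 365, M* ≈ 369

Setting both brackets to zero gives the nullclines N + 0.42M = 520 and 0.36N + M = 500.
Substituting M = 500 - 0.36N into the first: N(1 - 0.42·0.36) = 520 - 0.42·500.
So N* = 310/0.849 = 365, and then M* = 500 - 0.36·365 = 369.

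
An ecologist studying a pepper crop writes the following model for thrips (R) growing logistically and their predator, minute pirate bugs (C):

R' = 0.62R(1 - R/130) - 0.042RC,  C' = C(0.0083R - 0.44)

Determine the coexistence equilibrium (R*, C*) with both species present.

R* ≈ 53, C* ≈ 8.74

From dC/dt = 0 with C > 0: 0.0083R* = 0.44, so R* = 53.
Substitute into dR/dt = 0: 0.62(1 - 53/130) = 0.042C*.
The bracket is 0.592, giving C* = 0.367/0.042 = 8.74.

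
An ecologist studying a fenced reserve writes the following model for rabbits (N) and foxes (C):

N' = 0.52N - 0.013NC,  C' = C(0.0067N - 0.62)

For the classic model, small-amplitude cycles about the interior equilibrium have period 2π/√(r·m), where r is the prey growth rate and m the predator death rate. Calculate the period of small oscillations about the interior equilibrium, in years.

T ≈ 11.1 years

Here r = 0.52 and m = 0.62, so r·m = 0.322.
ω = √0.322 = 0.568 per year, hence T = 2π/ω ≈ 11.1 years.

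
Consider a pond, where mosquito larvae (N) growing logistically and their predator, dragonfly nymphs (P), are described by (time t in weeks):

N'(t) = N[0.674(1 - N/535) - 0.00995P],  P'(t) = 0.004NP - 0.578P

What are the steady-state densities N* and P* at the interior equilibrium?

From dP/dt = 0 with P > 0: 0.004N* = 0.578, so N* = 144.
Substitute into dN/dt = 0: 0.674(1 - 144/535) = 0.00995P*.
The bracket is 0.73, giving P* = 0.492/0.00995 = 49.4.

N* ≈ 144, P* ≈ 49.4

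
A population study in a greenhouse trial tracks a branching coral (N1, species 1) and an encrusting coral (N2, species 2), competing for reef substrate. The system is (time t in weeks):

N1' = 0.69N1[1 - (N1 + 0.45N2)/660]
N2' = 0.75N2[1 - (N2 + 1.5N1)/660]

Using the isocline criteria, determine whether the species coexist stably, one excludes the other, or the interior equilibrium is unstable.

Compare the nullcline intercepts: K1/α12 = 660/0.45 = 1470 > K2 = 660; K2/α21 = 660/1.5 = 440 < K1 = 660.
Since the inequalities point opposite ways, species 1 can invade but species 2 cannot.

species 1 excludes species 2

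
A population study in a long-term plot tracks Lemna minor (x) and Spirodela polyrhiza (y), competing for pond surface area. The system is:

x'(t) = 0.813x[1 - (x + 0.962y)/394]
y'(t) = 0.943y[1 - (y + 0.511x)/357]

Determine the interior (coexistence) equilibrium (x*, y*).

x* ≈ 99.5, y* ≈ 306

Setting both brackets to zero gives the nullclines x + 0.962y = 394 and 0.511x + y = 357.
Substituting y = 357 - 0.511x into the first: x(1 - 0.962·0.511) = 394 - 0.962·357.
So x* = 50.6/0.508 = 99.5, and then y* = 357 - 0.511·99.5 = 306.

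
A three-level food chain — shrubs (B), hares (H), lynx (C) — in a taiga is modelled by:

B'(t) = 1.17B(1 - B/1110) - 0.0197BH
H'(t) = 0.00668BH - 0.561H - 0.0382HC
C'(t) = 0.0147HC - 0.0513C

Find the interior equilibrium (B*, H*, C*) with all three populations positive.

From dC/dt = 0: 0.0147H* = 0.0513, so H* = 3.49.
From dB/dt = 0: 1.17(1 - B*/1110) = 0.0197·3.49, giving B* = 1110·(1 - 0.0588) = 1040.
From dH/dt = 0: 0.00668·1040 - 0.561 = 0.0382C*, so C* = 6.42/0.0382 = 168.

B* ≈ 1040, H* ≈ 3.49, C* ≈ 168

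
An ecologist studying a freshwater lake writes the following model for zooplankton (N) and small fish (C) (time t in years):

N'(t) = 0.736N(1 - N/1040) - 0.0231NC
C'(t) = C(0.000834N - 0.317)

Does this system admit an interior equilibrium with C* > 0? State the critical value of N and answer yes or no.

The predator equation gives dC/dt > 0 only when N > 0.317/0.000834 = 380.
Without the predator, N → K = 1040. Since 1040 > 380, the predator can invade and persist.

Threshold N = 380; K > 380, so yes, the predator persists.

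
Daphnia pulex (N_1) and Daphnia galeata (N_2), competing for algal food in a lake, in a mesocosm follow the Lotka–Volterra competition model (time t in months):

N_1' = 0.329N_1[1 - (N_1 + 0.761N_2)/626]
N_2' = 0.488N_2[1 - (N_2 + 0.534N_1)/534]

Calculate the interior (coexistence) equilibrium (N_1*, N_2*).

Setting both brackets to zero gives the nullclines N_1 + 0.761N_2 = 626 and 0.534N_1 + N_2 = 534.
Substituting N_2 = 534 - 0.534N_1 into the first: N_1(1 - 0.761·0.534) = 626 - 0.761·534.
So N_1* = 220/0.594 = 370, and then N_2* = 534 - 0.534·370 = 336.

N_1* ≈ 370, N_2* ≈ 336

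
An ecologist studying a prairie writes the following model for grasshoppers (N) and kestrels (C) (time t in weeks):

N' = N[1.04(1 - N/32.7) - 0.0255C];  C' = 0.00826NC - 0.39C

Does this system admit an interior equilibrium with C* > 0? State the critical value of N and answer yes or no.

The predator equation gives dC/dt > 0 only when N > 0.39/0.00826 = 47.2.
Without the predator, N → K = 32.7. Since 32.7 < 47.2, the predator cannot invade.

Threshold N = 47.2; K < 47.2, so no, the predator goes extinct.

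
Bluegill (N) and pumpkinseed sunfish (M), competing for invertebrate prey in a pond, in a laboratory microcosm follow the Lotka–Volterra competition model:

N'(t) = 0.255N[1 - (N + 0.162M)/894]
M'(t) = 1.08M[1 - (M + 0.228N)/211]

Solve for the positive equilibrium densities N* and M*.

N* ≈ 893, M* ≈ 7.44

Setting both brackets to zero gives the nullclines N + 0.162M = 894 and 0.228N + M = 211.
Substituting M = 211 - 0.228N into the first: N(1 - 0.162·0.228) = 894 - 0.162·211.
So N* = 860/0.963 = 893, and then M* = 211 - 0.228·893 = 7.44.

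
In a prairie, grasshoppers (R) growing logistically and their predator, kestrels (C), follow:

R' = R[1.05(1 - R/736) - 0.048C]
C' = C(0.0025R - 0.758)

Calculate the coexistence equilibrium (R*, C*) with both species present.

R* ≈ 303, C* ≈ 12.9

From dC/dt = 0 with C > 0: 0.0025R* = 0.758, so R* = 303.
Substitute into dR/dt = 0: 1.05(1 - 303/736) = 0.048C*.
The bracket is 0.588, giving C* = 0.617/0.048 = 12.9.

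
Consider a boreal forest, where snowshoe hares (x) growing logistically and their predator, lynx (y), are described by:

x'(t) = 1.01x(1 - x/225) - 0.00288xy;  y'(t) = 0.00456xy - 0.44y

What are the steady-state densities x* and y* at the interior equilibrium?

x* ≈ 96.5, y* ≈ 200

From dy/dt = 0 with y > 0: 0.00456x* = 0.44, so x* = 96.5.
Substitute into dx/dt = 0: 1.01(1 - 96.5/225) = 0.00288y*.
The bracket is 0.571, giving y* = 0.577/0.00288 = 200.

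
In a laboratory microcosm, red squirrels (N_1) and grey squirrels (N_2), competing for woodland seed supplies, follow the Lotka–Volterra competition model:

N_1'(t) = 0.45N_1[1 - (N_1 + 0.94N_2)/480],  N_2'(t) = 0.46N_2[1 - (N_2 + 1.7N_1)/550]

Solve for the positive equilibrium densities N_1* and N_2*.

N_1* ≈ 61.9, N_2* ≈ 445

Setting both brackets to zero gives the nullclines N_1 + 0.94N_2 = 480 and 1.7N_1 + N_2 = 550.
Substituting N_2 = 550 - 1.7N_1 into the first: N_1(1 - 0.94·1.7) = 480 - 0.94·550.
So N_1* = -37/-0.598 = 61.9, and then N_2* = 550 - 1.7·61.9 = 445.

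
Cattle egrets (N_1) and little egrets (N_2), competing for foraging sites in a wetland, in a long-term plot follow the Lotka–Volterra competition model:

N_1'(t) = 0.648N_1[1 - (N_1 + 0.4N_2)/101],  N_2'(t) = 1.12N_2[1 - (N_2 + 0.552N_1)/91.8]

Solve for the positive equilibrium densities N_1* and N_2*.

N_1* ≈ 82.5, N_2* ≈ 46.3

Setting both brackets to zero gives the nullclines N_1 + 0.4N_2 = 101 and 0.552N_1 + N_2 = 91.8.
Substituting N_2 = 91.8 - 0.552N_1 into the first: N_1(1 - 0.4·0.552) = 101 - 0.4·91.8.
So N_1* = 64.3/0.779 = 82.5, and then N_2* = 91.8 - 0.552·82.5 = 46.3.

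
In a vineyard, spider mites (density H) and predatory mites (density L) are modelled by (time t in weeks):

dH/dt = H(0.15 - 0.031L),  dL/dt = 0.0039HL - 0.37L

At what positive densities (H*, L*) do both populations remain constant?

H* ≈ 94.9, L* ≈ 4.84

Set dL/dt = 0 with L > 0: 0.0039H - 0.37 = 0, so H* = 0.37/0.0039 = 94.9.
Set dH/dt = 0 with H > 0: 0.15 - 0.031L = 0, so L* = 0.15/0.031 = 4.84.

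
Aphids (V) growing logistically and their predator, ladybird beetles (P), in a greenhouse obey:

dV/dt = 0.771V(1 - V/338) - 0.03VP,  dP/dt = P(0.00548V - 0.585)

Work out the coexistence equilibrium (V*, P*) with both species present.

V* ≈ 107, P* ≈ 17.6

From dP/dt = 0 with P > 0: 0.00548V* = 0.585, so V* = 107.
Substitute into dV/dt = 0: 0.771(1 - 107/338) = 0.03P*.
The bracket is 0.684, giving P* = 0.527/0.03 = 17.6.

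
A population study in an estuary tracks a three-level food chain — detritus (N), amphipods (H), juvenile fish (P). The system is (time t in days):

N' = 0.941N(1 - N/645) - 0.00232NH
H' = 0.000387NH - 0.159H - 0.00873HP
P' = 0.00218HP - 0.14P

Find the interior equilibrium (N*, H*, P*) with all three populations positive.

From dP/dt = 0: 0.00218H* = 0.14, so H* = 64.2.
From dN/dt = 0: 0.941(1 - N*/645) = 0.00232·64.2, giving N* = 645·(1 - 0.158) = 543.
From dH/dt = 0: 0.000387·543 - 0.159 = 0.00873P*, so P* = 0.0511/0.00873 = 5.85.

N* ≈ 543, H* ≈ 64.2, P* ≈ 5.85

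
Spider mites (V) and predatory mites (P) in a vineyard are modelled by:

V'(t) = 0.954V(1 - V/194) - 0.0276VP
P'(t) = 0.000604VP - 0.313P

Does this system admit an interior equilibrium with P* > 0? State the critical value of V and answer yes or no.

The predator equation gives dP/dt > 0 only when V > 0.313/0.000604 = 518.
Without the predator, V → K = 194. Since 194 < 518, the predator cannot invade.

Threshold V = 518; K < 518, so no, the predator goes extinct.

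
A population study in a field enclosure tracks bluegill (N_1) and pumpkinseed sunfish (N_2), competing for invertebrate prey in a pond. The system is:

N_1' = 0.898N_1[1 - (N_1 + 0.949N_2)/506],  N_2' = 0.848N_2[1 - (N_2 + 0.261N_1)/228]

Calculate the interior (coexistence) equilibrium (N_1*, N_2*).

N_1* ≈ 385, N_2* ≈ 128

Setting both brackets to zero gives the nullclines N_1 + 0.949N_2 = 506 and 0.261N_1 + N_2 = 228.
Substituting N_2 = 228 - 0.261N_1 into the first: N_1(1 - 0.949·0.261) = 506 - 0.949·228.
So N_1* = 290/0.752 = 385, and then N_2* = 228 - 0.261·385 = 128.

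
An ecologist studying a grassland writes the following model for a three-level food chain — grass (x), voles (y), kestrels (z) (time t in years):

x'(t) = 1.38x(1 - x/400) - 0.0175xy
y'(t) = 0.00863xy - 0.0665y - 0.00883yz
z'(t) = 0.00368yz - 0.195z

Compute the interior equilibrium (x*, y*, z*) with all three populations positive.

x* ≈ 131, y* ≈ 53, z* ≈ 121

From dz/dt = 0: 0.00368y* = 0.195, so y* = 53.
From dx/dt = 0: 1.38(1 - x*/400) = 0.0175·53, giving x* = 400·(1 - 0.672) = 131.
From dy/dt = 0: 0.00863·131 - 0.0665 = 0.00883z*, so z* = 1.07/0.00883 = 121.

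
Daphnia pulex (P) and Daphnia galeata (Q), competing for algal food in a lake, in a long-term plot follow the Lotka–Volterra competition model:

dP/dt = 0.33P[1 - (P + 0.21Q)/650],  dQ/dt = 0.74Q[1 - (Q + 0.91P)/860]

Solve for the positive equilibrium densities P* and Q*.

P* ≈ 580, Q* ≈ 332

Setting both brackets to zero gives the nullclines P + 0.21Q = 650 and 0.91P + Q = 860.
Substituting Q = 860 - 0.91P into the first: P(1 - 0.21·0.91) = 650 - 0.21·860.
So P* = 469/0.809 = 580, and then Q* = 860 - 0.91·580 = 332.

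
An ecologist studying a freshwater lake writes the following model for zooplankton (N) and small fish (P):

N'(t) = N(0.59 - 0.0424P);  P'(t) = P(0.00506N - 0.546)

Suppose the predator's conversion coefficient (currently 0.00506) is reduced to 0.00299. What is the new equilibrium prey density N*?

At the interior fixed point, setting dP/dt = 0 with P > 0 fixes N* = (predator death rate)/(NP coefficient) — independent of the other coefficients.
With the change, N* = 0.546/0.00299 = 183; it rises from 108.

N* ≈ 183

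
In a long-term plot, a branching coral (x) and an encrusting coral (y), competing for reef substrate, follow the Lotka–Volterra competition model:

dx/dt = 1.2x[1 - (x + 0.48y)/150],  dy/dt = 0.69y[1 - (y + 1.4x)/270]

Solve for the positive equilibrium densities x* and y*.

Setting both brackets to zero gives the nullclines x + 0.48y = 150 and 1.4x + y = 270.
Substituting y = 270 - 1.4x into the first: x(1 - 0.48·1.4) = 150 - 0.48·270.
So x* = 20.4/0.328 = 62.2, and then y* = 270 - 1.4·62.2 = 183.

x* ≈ 62.2, y* ≈ 183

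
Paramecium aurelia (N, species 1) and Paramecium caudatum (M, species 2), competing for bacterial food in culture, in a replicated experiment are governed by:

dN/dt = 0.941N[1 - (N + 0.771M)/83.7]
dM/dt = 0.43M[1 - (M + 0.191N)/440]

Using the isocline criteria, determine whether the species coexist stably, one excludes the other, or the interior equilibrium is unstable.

Compare the nullcline intercepts: K1/α12 = 83.7/0.771 = 109 < K2 = 440; K2/α21 = 440/0.191 = 2300 > K1 = 83.7.
Since the inequalities point opposite ways, species 2 can invade but species 1 cannot.

species 2 excludes species 1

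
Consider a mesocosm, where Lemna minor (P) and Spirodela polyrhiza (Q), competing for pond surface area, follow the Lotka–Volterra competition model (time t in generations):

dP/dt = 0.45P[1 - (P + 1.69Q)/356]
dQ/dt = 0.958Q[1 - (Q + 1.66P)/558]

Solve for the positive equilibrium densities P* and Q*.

Setting both brackets to zero gives the nullclines P + 1.69Q = 356 and 1.66P + Q = 558.
Substituting Q = 558 - 1.66P into the first: P(1 - 1.69·1.66) = 356 - 1.69·558.
So P* = -587/-1.81 = 325, and then Q* = 558 - 1.66·325 = 18.3.

P* ≈ 325, Q* ≈ 18.3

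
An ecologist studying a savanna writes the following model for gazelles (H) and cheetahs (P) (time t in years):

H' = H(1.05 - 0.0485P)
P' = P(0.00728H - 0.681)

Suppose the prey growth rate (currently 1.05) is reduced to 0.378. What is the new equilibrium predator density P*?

P* ≈ 7.79

At the interior fixed point, setting dH/dt = 0 with H > 0 fixes P* = (prey growth rate)/(HP coefficient) — independent of the other coefficients.
With the change, P* = 0.378/0.0485 = 7.79; it falls from 21.6.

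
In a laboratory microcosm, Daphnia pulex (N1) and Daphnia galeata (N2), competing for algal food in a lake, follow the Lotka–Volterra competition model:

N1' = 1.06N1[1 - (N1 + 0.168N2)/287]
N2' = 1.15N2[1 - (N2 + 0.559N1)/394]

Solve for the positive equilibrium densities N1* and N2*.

N1* ≈ 244, N2* ≈ 258

Setting both brackets to zero gives the nullclines N1 + 0.168N2 = 287 and 0.559N1 + N2 = 394.
Substituting N2 = 394 - 0.559N1 into the first: N1(1 - 0.168·0.559) = 287 - 0.168·394.
So N1* = 221/0.906 = 244, and then N2* = 394 - 0.559·244 = 258.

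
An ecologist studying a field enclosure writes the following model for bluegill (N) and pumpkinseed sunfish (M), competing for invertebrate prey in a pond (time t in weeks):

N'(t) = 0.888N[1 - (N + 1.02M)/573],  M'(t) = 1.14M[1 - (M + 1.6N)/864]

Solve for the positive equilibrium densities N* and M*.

Setting both brackets to zero gives the nullclines N + 1.02M = 573 and 1.6N + M = 864.
Substituting M = 864 - 1.6N into the first: N(1 - 1.02·1.6) = 573 - 1.02·864.
So N* = -308/-0.632 = 488, and then M* = 864 - 1.6·488 = 83.5.

N* ≈ 488, M* ≈ 83.5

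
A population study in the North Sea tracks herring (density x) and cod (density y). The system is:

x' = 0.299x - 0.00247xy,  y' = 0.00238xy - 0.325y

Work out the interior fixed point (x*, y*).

Set dy/dt = 0 with y > 0: 0.00238x - 0.325 = 0, so x* = 0.325/0.00238 = 137.
Set dx/dt = 0 with x > 0: 0.299 - 0.00247y = 0, so y* = 0.299/0.00247 = 121.

x* ≈ 137, y* ≈ 121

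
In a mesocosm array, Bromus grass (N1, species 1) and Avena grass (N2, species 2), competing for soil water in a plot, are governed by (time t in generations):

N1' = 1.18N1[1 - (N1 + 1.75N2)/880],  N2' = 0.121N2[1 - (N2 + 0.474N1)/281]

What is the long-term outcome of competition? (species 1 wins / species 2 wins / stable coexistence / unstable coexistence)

species 1 excludes species 2

Compare the nullcline intercepts: K1/α12 = 880/1.75 = 503 > K2 = 281; K2/α21 = 281/0.474 = 593 < K1 = 880.
Since the inequalities point opposite ways, species 1 can invade but species 2 cannot.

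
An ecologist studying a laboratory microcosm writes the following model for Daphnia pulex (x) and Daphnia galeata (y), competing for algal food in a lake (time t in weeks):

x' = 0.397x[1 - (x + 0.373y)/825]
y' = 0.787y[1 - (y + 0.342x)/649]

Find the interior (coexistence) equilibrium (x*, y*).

x* ≈ 668, y* ≈ 420

Setting both brackets to zero gives the nullclines x + 0.373y = 825 and 0.342x + y = 649.
Substituting y = 649 - 0.342x into the first: x(1 - 0.373·0.342) = 825 - 0.373·649.
So x* = 583/0.872 = 668, and then y* = 649 - 0.342·668 = 420.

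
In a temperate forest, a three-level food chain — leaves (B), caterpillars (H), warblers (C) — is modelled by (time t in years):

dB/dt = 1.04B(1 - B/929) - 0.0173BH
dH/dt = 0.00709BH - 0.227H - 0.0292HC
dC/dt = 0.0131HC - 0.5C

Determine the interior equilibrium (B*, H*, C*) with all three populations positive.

From dC/dt = 0: 0.0131H* = 0.5, so H* = 38.2.
From dB/dt = 0: 1.04(1 - B*/929) = 0.0173·38.2, giving B* = 929·(1 - 0.635) = 339.
From dH/dt = 0: 0.00709·339 - 0.227 = 0.0292C*, so C* = 2.18/0.0292 = 74.6.

B* ≈ 339, H* ≈ 38.2, C* ≈ 74.6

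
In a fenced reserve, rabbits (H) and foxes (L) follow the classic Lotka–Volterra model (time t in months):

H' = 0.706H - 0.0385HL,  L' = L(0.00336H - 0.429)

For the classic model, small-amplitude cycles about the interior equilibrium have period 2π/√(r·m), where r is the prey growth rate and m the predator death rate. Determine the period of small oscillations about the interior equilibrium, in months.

Here r = 0.706 and m = 0.429, so r·m = 0.303.
ω = √0.303 = 0.55 per month, hence T = 2π/ω ≈ 11.4 months.

T ≈ 11.4 months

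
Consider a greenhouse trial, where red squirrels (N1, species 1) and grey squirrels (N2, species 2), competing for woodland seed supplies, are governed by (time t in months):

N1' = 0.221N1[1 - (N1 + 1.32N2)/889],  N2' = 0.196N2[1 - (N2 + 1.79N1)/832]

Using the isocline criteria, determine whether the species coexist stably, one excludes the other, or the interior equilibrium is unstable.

unstable coexistence (outcome depends on initial conditions)

Compare the nullcline intercepts: K1/α12 = 889/1.32 = 673 < K2 = 832; K2/α21 = 832/1.79 = 465 < K1 = 889.
Since both are reversed, neither can invade when rare; the interior point is a saddle.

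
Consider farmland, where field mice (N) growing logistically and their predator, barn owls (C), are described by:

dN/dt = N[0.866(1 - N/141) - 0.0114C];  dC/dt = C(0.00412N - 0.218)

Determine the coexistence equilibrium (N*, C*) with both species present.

From dC/dt = 0 with C > 0: 0.00412N* = 0.218, so N* = 52.9.
Substitute into dN/dt = 0: 0.866(1 - 52.9/141) = 0.0114C*.
The bracket is 0.625, giving C* = 0.541/0.0114 = 47.5.

N* ≈ 52.9, C* ≈ 47.5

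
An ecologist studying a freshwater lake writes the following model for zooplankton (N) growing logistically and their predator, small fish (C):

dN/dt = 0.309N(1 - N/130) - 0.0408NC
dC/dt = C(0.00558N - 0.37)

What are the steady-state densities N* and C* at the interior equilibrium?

From dC/dt = 0 with C > 0: 0.00558N* = 0.37, so N* = 66.3.
Substitute into dN/dt = 0: 0.309(1 - 66.3/130) = 0.0408C*.
The bracket is 0.49, giving C* = 0.151/0.0408 = 3.71.

N* ≈ 66.3, C* ≈ 3.71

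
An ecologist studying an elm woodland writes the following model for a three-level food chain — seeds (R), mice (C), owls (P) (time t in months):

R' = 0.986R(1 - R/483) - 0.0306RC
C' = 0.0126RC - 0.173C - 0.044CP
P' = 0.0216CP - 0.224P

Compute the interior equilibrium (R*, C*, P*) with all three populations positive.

From dP/dt = 0: 0.0216C* = 0.224, so C* = 10.4.
From dR/dt = 0: 0.986(1 - R*/483) = 0.0306·10.4, giving R* = 483·(1 - 0.322) = 328.
From dC/dt = 0: 0.0126·328 - 0.173 = 0.044P*, so P* = 3.95/0.044 = 89.9.

R* ≈ 328, C* ≈ 10.4, P* ≈ 89.9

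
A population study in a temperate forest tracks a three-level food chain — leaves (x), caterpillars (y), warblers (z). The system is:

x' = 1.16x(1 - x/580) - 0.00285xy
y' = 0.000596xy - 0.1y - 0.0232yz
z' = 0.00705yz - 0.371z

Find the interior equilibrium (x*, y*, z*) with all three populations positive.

x* ≈ 505, y* ≈ 52.6, z* ≈ 8.66

From dz/dt = 0: 0.00705y* = 0.371, so y* = 52.6.
From dx/dt = 0: 1.16(1 - x*/580) = 0.00285·52.6, giving x* = 580·(1 - 0.129) = 505.
From dy/dt = 0: 0.000596·505 - 0.1 = 0.0232z*, so z* = 0.201/0.0232 = 8.66.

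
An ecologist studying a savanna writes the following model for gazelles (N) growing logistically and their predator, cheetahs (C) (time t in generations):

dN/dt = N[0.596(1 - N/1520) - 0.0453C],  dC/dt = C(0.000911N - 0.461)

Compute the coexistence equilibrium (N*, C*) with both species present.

From dC/dt = 0 with C > 0: 0.000911N* = 0.461, so N* = 506.
Substitute into dN/dt = 0: 0.596(1 - 506/1520) = 0.0453C*.
The bracket is 0.667, giving C* = 0.398/0.0453 = 8.78.

N* ≈ 506, C* ≈ 8.78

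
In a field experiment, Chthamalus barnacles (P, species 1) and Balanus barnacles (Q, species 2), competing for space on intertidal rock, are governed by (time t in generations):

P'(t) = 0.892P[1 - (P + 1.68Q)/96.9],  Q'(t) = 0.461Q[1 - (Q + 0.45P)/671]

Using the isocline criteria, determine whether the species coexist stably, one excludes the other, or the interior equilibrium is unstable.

species 2 excludes species 1

Compare the nullcline intercepts: K1/α12 = 96.9/1.68 = 57.7 < K2 = 671; K2/α21 = 671/0.45 = 1490 > K1 = 96.9.
Since the inequalities point opposite ways, species 2 can invade but species 1 cannot.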